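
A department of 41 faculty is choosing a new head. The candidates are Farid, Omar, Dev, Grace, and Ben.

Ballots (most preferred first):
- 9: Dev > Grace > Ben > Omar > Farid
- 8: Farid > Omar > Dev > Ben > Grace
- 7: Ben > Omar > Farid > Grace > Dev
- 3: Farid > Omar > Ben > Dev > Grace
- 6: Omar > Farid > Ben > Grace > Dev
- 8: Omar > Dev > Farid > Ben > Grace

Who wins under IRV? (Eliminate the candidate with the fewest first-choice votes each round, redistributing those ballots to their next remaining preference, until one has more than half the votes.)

Round 1: Farid 11, Omar 14, Dev 9, Grace 0, Ben 7. Grace eliminated.
Round 2: Farid 11, Omar 14, Dev 9, Ben 7. Ben eliminated.
Round 3: Farid 11, Omar 21, Dev 9. Omar has a majority (≥21).

Omar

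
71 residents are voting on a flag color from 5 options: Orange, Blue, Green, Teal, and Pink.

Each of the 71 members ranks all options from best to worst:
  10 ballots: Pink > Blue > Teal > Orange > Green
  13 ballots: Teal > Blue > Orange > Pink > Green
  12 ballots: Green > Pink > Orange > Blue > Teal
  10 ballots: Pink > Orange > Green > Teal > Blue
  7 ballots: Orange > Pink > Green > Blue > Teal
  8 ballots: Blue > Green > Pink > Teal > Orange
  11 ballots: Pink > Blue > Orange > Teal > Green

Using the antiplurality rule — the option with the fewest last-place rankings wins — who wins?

Last-place votes: Orange 8, Blue 10, Green 34, Teal 19, Pink 0.

Pink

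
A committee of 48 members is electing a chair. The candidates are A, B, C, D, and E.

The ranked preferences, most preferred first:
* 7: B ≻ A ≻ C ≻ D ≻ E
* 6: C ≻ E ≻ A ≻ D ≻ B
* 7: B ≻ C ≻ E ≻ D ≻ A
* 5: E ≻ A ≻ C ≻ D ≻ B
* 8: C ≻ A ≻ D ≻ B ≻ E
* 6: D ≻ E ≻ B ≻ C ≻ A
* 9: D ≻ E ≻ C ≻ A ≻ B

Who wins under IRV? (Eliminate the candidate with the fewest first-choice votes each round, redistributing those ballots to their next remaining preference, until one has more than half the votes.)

C

Round 1: A 0, B 14, C 14, D 15, E 5. A eliminated.
Round 2: B 14, C 14, D 15, E 5. E eliminated.
Round 3: B 14, C 19, D 15. B eliminated.
Round 4: C 33, D 15. C has a majority (≥25).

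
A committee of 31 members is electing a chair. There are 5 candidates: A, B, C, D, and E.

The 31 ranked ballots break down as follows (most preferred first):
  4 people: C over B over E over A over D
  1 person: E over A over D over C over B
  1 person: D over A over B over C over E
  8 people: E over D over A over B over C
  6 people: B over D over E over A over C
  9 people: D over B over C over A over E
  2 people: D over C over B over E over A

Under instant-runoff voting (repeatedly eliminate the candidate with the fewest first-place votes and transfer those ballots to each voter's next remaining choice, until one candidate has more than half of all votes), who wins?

Round 1: A 0, B 6, C 4, D 12, E 9. A eliminated.
Round 2: B 6, C 4, D 12, E 9. C eliminated.
Round 3: B 10, D 12, E 9. E eliminated.
Round 4: B 10, D 21. D has a majority (≥16).

D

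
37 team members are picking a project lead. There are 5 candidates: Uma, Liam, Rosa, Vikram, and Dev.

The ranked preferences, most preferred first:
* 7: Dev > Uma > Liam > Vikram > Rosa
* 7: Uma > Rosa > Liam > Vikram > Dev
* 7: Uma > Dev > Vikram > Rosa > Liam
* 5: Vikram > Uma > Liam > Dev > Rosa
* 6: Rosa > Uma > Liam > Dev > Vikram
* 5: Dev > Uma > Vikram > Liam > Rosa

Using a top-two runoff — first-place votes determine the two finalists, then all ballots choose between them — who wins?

Uma

Round 1 first-place votes: Uma 14, Liam 0, Rosa 6, Vikram 5, Dev 12. Uma and Dev advance.
Runoff: Uma is ranked above Dev on 25 ballots, Dev above Uma on 12.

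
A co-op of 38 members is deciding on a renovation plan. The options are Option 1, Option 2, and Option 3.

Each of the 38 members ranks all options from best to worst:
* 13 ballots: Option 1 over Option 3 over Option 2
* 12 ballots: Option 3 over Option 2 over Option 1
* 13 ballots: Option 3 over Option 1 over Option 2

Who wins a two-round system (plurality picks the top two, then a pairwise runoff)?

Option 3

Round 1 first-place votes: Option 1 13, Option 2 0, Option 3 25. Option 3 and Option 1 advance.
Runoff: Option 3 is ranked above Option 1 on 25 ballots, Option 1 above Option 3 on 13.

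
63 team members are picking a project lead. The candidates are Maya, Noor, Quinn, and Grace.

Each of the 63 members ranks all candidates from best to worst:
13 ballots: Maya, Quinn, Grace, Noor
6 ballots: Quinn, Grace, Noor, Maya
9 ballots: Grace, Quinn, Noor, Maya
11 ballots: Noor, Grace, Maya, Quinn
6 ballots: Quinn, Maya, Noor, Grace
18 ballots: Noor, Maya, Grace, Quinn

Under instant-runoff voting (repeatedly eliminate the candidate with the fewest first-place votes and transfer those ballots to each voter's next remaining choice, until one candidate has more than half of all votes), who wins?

Quinn

Round 1: Maya 13, Noor 29, Quinn 12, Grace 9. Grace eliminated.
Round 2: Maya 13, Noor 29, Quinn 21. Maya eliminated.
Round 3: Noor 29, Quinn 34. Quinn has a majority (≥32).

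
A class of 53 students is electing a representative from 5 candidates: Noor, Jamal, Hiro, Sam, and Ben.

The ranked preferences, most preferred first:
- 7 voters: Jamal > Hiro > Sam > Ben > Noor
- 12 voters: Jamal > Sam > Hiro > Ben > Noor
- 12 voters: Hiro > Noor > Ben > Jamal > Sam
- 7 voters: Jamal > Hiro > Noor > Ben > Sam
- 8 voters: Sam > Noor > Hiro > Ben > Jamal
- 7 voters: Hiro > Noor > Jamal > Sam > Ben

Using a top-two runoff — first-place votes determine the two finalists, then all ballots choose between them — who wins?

Round 1 first-place votes: Noor 0, Jamal 26, Hiro 19, Sam 8, Ben 0. Jamal and Hiro advance.
Runoff: Jamal is ranked above Hiro on 26 ballots, Hiro above Jamal on 27.

Hiro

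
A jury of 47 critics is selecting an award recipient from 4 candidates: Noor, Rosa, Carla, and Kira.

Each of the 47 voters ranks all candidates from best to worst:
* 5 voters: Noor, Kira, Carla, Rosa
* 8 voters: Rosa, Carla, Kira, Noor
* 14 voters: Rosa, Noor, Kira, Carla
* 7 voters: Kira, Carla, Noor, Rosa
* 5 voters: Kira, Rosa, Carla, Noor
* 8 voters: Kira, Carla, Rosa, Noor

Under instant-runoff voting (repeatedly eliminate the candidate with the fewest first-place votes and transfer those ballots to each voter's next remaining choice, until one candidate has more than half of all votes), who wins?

Round 1: Noor 5, Rosa 22, Carla 0, Kira 20. Carla eliminated.
Round 2: Noor 5, Rosa 22, Kira 20. Noor eliminated.
Round 3: Rosa 22, Kira 25. Kira has a majority (≥24).

Kira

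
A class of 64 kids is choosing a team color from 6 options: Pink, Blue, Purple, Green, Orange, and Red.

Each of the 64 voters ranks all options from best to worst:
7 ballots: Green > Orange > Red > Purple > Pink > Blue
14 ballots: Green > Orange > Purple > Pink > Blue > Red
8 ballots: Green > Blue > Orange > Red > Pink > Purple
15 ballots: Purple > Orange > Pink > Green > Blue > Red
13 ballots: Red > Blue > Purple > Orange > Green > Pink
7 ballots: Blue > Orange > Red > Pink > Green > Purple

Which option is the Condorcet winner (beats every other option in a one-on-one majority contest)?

Orange

Orange vs Pink: 64–0
Orange vs Blue: 36–28
Orange vs Purple: 36–28
Orange vs Green: 35–29
Orange vs Red: 51–13
Orange beats every other option.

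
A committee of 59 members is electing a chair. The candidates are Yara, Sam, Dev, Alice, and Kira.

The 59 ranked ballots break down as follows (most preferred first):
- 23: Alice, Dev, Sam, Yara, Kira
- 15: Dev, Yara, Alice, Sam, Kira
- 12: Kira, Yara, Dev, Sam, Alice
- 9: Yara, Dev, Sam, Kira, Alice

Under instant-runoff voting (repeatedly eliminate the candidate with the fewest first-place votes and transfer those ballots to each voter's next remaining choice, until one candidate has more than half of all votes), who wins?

Round 1: Yara 9, Sam 0, Dev 15, Alice 23, Kira 12. Sam eliminated.
Round 2: Yara 9, Dev 15, Alice 23, Kira 12. Yara eliminated.
Round 3: Dev 24, Alice 23, Kira 12. Kira eliminated.
Round 4: Dev 36, Alice 23. Dev has a majority (≥30).

Dev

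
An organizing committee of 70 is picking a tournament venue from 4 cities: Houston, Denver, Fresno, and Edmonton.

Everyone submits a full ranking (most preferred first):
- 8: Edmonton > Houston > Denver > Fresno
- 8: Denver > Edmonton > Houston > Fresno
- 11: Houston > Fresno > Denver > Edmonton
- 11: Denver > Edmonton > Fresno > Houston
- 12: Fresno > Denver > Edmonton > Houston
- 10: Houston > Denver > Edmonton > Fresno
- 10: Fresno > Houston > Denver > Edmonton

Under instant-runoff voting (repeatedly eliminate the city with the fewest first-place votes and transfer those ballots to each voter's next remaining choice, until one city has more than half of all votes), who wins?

Round 1: Houston 21, Denver 19, Fresno 22, Edmonton 8. Edmonton eliminated.
Round 2: Houston 29, Denver 19, Fresno 22. Denver eliminated.
Round 3: Houston 37, Fresno 33. Houston has a majority (≥36).

Houston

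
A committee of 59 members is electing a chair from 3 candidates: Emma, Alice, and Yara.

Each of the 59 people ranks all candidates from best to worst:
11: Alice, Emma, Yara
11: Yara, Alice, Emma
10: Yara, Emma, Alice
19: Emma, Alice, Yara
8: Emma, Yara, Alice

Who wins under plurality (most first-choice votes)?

Emma

First-place votes: Emma 27, Alice 11, Yara 21.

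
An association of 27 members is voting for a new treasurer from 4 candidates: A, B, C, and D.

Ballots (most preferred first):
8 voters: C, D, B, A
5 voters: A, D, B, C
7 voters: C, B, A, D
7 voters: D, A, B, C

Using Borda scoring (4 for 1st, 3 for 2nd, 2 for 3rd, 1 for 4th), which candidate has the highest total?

D

A: 8×1 + 5×4 + 7×2 + 7×3 = 63
B: 8×2 + 5×2 + 7×3 + 7×2 = 61
C: 8×4 + 5×1 + 7×4 + 7×1 = 72
D: 8×3 + 5×3 + 7×1 + 7×4 = 74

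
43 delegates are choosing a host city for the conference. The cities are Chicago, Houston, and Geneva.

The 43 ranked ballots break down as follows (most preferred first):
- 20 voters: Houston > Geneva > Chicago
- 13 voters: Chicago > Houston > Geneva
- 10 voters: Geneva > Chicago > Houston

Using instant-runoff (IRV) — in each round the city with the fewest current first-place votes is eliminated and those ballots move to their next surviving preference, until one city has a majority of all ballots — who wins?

Round 1: Chicago 13, Houston 20, Geneva 10. Geneva eliminated.
Round 2: Chicago 23, Houston 20. Chicago has a majority (≥22).

Chicago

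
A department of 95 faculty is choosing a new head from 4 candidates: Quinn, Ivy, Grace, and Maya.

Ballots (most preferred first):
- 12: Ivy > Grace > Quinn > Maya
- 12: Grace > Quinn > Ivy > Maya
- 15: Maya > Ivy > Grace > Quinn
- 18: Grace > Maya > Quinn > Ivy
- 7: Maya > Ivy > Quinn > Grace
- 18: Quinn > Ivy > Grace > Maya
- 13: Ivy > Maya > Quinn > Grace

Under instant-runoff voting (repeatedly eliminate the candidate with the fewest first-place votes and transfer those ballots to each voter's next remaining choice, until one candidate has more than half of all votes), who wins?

Ivy

Round 1: Quinn 18, Ivy 25, Grace 30, Maya 22. Quinn eliminated.
Round 2: Ivy 43, Grace 30, Maya 22. Maya eliminated.
Round 3: Ivy 65, Grace 30. Ivy has a majority (≥48).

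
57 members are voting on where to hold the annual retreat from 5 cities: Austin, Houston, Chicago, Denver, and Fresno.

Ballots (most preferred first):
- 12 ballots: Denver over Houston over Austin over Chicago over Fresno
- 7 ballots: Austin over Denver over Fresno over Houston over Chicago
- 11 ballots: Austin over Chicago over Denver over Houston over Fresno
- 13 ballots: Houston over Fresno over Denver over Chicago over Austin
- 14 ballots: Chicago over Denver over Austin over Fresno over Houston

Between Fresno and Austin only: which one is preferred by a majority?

Fresno is ranked above Austin on 13 ballots; Austin above Fresno on 44.

Austin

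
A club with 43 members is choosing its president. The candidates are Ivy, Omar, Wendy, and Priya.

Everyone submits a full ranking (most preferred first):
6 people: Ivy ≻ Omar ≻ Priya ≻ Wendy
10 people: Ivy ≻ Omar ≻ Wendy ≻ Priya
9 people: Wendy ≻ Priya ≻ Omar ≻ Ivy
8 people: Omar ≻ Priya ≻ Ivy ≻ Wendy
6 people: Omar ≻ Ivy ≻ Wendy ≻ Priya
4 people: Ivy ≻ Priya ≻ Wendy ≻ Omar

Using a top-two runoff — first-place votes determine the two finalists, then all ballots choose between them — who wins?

Round 1 first-place votes: Ivy 20, Omar 14, Wendy 9, Priya 0. Ivy and Omar advance.
Runoff: Ivy is ranked above Omar on 20 ballots, Omar above Ivy on 23.

Omar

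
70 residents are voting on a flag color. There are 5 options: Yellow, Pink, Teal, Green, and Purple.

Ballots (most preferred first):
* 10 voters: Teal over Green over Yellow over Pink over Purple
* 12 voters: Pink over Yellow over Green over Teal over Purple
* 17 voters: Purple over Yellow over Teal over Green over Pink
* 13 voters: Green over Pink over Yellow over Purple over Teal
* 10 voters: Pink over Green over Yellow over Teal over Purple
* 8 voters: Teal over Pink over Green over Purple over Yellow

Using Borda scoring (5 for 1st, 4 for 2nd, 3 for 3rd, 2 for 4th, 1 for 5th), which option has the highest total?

Green

Yellow: 10×3 + 12×4 + 17×4 + 13×3 + 10×3 + 8×1 = 223
Pink: 10×2 + 12×5 + 17×1 + 13×4 + 10×5 + 8×4 = 231
Teal: 10×5 + 12×2 + 17×3 + 13×1 + 10×2 + 8×5 = 198
Green: 10×4 + 12×3 + 17×2 + 13×5 + 10×4 + 8×3 = 239
Purple: 10×1 + 12×1 + 17×5 + 13×2 + 10×1 + 8×2 = 159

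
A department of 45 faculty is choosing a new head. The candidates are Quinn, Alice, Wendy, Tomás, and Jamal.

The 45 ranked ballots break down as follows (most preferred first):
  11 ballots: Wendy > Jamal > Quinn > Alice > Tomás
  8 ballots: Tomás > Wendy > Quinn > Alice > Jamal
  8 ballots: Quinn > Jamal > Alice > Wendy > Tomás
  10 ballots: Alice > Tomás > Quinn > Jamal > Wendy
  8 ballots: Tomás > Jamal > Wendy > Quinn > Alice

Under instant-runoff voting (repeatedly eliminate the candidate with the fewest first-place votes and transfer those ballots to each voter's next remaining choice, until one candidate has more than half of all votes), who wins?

Round 1: Quinn 8, Alice 10, Wendy 11, Tomás 16, Jamal 0. Jamal eliminated.
Round 2: Quinn 8, Alice 10, Wendy 11, Tomás 16. Quinn eliminated.
Round 3: Alice 18, Wendy 11, Tomás 16. Wendy eliminated.
Round 4: Alice 29, Tomás 16. Alice has a majority (≥23).

Alice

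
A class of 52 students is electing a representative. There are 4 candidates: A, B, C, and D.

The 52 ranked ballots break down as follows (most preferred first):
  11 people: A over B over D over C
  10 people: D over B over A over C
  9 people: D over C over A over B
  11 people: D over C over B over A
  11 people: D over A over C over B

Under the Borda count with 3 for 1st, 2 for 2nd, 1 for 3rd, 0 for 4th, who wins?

A: 11×3 + 10×1 + 9×1 + 11×0 + 11×2 = 74
B: 11×2 + 10×2 + 9×0 + 11×1 + 11×0 = 53
C: 11×0 + 10×0 + 9×2 + 11×2 + 11×1 = 51
D: 11×1 + 10×3 + 9×3 + 11×3 + 11×3 = 134

D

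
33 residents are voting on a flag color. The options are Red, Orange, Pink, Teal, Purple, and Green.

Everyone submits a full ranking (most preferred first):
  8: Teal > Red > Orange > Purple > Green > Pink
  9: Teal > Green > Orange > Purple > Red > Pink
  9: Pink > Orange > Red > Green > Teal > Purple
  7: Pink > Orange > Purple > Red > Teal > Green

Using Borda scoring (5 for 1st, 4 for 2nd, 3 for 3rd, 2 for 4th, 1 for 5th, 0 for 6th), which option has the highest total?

Orange

Red: 8×4 + 9×1 + 9×3 + 7×2 = 82
Orange: 8×3 + 9×3 + 9×4 + 7×4 = 115
Pink: 8×0 + 9×0 + 9×5 + 7×5 = 80
Teal: 8×5 + 9×5 + 9×1 + 7×1 = 101
Purple: 8×2 + 9×2 + 9×0 + 7×3 = 55
Green: 8×1 + 9×4 + 9×2 + 7×0 = 62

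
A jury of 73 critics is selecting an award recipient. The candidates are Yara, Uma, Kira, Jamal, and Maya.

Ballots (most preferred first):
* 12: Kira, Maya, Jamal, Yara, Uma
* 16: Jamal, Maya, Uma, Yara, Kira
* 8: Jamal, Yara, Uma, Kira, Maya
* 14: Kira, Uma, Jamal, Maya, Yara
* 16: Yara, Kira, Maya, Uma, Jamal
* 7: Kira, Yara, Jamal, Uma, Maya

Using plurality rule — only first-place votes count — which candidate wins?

First-place votes: Yara 16, Uma 0, Kira 33, Jamal 24, Maya 0.

Kira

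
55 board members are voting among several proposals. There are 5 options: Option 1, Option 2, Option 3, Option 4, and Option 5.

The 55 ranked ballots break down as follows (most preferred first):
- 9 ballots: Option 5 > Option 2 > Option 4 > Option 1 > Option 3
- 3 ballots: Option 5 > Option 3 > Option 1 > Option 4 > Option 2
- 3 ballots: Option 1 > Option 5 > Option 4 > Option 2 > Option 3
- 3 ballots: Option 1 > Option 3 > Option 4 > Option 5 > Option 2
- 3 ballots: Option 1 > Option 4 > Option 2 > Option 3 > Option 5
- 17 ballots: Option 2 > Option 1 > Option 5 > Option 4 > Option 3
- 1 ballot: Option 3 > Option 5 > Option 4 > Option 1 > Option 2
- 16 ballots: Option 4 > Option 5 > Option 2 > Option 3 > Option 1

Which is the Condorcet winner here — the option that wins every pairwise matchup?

Option 5

Option 5 vs Option 1: 29–26
Option 5 vs Option 2: 35–20
Option 5 vs Option 3: 48–7
Option 5 vs Option 4: 33–22
Option 5 beats every other option.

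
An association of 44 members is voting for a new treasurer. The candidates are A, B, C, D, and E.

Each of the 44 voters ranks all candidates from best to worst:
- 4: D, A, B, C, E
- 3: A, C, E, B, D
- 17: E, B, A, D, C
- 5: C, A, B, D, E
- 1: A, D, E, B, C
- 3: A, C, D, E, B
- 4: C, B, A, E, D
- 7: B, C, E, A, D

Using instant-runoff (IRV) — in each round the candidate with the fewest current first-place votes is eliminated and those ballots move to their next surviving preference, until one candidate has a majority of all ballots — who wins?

C

Round 1: A 7, B 7, C 9, D 4, E 17. D eliminated.
Round 2: A 11, B 7, C 9, E 17. B eliminated.
Round 3: A 11, C 16, E 17. A eliminated.
Round 4: C 26, E 18. C has a majority (≥23).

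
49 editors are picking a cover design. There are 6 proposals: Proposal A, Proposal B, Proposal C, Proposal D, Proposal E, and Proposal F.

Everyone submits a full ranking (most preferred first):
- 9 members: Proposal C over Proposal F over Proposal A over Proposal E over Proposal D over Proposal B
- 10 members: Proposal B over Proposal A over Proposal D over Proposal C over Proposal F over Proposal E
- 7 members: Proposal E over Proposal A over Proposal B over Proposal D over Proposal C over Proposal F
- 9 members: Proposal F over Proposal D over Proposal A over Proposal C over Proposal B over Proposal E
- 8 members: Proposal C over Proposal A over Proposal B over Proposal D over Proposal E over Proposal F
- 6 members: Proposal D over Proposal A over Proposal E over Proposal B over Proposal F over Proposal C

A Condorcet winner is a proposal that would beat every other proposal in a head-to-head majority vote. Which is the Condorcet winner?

Proposal A

Proposal A vs Proposal B: 39–10
Proposal A vs Proposal C: 32–17
Proposal A vs Proposal D: 34–15
Proposal A vs Proposal E: 42–7
Proposal A vs Proposal F: 31–18
Proposal A beats every other proposal.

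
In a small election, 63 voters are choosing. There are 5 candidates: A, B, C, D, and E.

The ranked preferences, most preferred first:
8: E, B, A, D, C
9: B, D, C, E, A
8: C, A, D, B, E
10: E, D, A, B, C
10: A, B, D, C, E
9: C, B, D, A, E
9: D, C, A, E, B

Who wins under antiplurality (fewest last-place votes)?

D

Last-place votes: A 9, B 9, C 18, D 0, E 27.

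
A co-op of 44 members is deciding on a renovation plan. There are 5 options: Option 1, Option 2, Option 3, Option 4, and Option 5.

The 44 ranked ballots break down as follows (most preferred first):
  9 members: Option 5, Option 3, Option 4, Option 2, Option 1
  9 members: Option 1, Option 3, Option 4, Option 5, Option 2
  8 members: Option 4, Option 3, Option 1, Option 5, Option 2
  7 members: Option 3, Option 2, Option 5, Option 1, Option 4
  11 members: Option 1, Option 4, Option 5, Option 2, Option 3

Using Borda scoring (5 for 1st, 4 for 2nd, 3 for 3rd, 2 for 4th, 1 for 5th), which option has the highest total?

Option 1: 9×1 + 9×5 + 8×3 + 7×2 + 11×5 = 147
Option 2: 9×2 + 9×1 + 8×1 + 7×4 + 11×2 = 85
Option 3: 9×4 + 9×4 + 8×4 + 7×5 + 11×1 = 150
Option 4: 9×3 + 9×3 + 8×5 + 7×1 + 11×4 = 145
Option 5: 9×5 + 9×2 + 8×2 + 7×3 + 11×3 = 133

Option 3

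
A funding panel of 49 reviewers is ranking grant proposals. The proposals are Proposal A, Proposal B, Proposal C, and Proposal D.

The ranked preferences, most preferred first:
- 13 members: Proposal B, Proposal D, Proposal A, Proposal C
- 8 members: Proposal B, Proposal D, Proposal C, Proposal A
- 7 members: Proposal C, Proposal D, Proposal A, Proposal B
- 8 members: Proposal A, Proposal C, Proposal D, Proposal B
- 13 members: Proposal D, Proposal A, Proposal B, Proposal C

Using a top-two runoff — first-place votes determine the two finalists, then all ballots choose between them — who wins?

Round 1 first-place votes: Proposal A 8, Proposal B 21, Proposal C 7, Proposal D 13. Proposal B and Proposal D advance.
Runoff: Proposal B is ranked above Proposal D on 21 ballots, Proposal D above Proposal B on 28.

Proposal D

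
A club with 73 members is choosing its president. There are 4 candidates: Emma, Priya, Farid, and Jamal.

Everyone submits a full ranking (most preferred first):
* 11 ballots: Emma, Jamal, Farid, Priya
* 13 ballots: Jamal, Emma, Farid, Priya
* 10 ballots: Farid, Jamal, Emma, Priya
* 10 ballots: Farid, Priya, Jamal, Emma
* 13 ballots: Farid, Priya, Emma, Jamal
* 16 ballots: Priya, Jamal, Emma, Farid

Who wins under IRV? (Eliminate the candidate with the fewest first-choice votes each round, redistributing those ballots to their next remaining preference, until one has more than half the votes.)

Jamal

Round 1: Emma 11, Priya 16, Farid 33, Jamal 13. Emma eliminated.
Round 2: Priya 16, Farid 33, Jamal 24. Priya eliminated.
Round 3: Farid 33, Jamal 40. Jamal has a majority (≥37).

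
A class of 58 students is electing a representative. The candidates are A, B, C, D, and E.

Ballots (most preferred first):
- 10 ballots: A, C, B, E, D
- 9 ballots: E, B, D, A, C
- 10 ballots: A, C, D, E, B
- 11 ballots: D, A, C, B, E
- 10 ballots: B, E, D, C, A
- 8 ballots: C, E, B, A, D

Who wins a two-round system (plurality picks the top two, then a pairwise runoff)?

D

Round 1 first-place votes: A 20, B 10, C 8, D 11, E 9. A and D advance.
Runoff: A is ranked above D on 28 ballots, D above A on 30.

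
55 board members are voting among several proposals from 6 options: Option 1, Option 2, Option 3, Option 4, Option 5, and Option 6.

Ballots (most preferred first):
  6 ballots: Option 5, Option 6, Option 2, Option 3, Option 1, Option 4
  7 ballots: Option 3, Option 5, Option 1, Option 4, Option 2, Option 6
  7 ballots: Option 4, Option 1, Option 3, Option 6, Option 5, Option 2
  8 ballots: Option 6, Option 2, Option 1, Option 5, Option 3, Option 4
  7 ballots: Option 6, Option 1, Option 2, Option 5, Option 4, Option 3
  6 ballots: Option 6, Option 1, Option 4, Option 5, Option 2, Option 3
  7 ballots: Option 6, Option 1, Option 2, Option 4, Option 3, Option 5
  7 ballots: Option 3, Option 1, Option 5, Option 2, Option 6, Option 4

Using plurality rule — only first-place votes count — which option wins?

First-place votes: Option 1 0, Option 2 0, Option 3 14, Option 4 7, Option 5 6, Option 6 28.

Option 6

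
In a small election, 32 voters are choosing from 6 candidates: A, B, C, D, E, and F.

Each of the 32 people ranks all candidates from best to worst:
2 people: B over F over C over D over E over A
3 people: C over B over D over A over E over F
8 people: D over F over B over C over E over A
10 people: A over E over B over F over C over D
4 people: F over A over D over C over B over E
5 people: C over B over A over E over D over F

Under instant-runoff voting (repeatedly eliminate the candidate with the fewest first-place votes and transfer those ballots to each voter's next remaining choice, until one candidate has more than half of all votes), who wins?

Round 1: A 10, B 2, C 8, D 8, E 0, F 4. E eliminated.
Round 2: A 10, B 2, C 8, D 8, F 4. B eliminated.
Round 3: A 10, C 8, D 8, F 6. F eliminated.
Round 4: A 14, C 10, D 8. D eliminated.
Round 5: A 14, C 18. C has a majority (≥17).

C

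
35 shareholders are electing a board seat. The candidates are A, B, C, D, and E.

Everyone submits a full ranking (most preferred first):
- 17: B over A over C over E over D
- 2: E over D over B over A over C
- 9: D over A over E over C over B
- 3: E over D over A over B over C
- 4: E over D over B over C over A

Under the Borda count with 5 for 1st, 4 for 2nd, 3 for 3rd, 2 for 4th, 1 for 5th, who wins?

A

A: 17×4 + 2×2 + 9×4 + 3×3 + 4×1 = 121
B: 17×5 + 2×3 + 9×1 + 3×2 + 4×3 = 118
C: 17×3 + 2×1 + 9×2 + 3×1 + 4×2 = 82
D: 17×1 + 2×4 + 9×5 + 3×4 + 4×4 = 98
E: 17×2 + 2×5 + 9×3 + 3×5 + 4×5 = 106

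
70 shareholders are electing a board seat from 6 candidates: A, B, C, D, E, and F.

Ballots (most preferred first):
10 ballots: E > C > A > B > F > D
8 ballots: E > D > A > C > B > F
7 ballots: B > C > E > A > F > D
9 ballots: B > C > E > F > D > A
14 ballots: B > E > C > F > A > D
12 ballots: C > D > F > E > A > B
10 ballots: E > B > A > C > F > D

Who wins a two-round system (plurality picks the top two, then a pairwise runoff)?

Round 1 first-place votes: A 0, B 30, C 12, D 0, E 28, F 0. B and E advance.
Runoff: B is ranked above E on 30 ballots, E above B on 40.

E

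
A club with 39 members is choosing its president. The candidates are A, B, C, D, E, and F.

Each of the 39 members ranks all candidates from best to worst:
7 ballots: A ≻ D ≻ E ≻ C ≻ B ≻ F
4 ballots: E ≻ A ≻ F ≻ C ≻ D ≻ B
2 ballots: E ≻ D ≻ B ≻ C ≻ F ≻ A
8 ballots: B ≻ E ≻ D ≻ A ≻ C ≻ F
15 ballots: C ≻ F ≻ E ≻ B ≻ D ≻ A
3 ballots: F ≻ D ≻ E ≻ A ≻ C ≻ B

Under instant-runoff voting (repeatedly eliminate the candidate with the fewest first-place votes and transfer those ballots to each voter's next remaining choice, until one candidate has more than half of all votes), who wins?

Round 1: A 7, B 8, C 15, D 0, E 6, F 3. D eliminated.
Round 2: A 7, B 8, C 15, E 6, F 3. F eliminated.
Round 3: A 7, B 8, C 15, E 9. A eliminated.
Round 4: B 8, C 15, E 16. B eliminated.
Round 5: C 15, E 24. E has a majority (≥20).

E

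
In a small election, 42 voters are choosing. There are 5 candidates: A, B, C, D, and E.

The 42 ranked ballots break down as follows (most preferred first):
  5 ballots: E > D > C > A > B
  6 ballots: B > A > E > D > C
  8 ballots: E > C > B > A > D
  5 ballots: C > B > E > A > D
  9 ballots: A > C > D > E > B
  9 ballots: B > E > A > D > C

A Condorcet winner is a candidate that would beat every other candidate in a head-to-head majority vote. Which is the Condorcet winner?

E vs A: 27–15
E vs B: 22–20
E vs C: 28–14
E vs D: 33–9
E beats every other candidate.

E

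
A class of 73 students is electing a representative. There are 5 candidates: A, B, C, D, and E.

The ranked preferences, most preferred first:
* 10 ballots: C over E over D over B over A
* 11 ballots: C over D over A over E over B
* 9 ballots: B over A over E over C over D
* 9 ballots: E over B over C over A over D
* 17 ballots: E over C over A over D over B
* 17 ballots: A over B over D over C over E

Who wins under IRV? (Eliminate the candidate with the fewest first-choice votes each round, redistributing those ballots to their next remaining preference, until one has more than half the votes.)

A

Round 1: A 17, B 9, C 21, D 0, E 26. D eliminated.
Round 2: A 17, B 9, C 21, E 26. B eliminated.
Round 3: A 26, C 21, E 26. C eliminated.
Round 4: A 37, E 36. A has a majority (≥37).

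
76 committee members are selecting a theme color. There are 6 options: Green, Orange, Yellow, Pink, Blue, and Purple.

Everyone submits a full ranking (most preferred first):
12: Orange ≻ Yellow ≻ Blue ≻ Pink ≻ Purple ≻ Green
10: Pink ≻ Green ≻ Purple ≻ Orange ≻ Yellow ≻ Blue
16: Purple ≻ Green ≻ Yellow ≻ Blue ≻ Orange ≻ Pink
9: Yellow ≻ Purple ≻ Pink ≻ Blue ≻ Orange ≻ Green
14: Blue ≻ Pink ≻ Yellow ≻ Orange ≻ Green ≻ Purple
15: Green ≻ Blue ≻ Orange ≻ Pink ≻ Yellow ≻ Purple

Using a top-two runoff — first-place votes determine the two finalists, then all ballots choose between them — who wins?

Round 1 first-place votes: Green 15, Orange 12, Yellow 9, Pink 10, Blue 14, Purple 16. Purple and Green advance.
Runoff: Purple is ranked above Green on 37 ballots, Green above Purple on 39.

Green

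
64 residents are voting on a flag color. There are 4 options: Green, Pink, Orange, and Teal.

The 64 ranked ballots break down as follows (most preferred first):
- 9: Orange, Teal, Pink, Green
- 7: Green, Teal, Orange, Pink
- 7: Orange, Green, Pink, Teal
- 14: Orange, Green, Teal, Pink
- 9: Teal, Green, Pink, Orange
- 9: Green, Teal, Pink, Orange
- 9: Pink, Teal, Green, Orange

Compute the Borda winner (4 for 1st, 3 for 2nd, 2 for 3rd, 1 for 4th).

Green

Green: 9×1 + 7×4 + 7×3 + 14×3 + 9×3 + 9×4 + 9×2 = 181
Pink: 9×2 + 7×1 + 7×2 + 14×1 + 9×2 + 9×2 + 9×4 = 125
Orange: 9×4 + 7×2 + 7×4 + 14×4 + 9×1 + 9×1 + 9×1 = 161
Teal: 9×3 + 7×3 + 7×1 + 14×2 + 9×4 + 9×3 + 9×3 = 173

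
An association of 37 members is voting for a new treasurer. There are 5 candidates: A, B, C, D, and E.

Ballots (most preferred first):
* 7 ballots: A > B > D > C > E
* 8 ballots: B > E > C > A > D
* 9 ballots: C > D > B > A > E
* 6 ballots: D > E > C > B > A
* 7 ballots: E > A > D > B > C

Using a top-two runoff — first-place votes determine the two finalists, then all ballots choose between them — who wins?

Round 1 first-place votes: A 7, B 8, C 9, D 6, E 7. C and B advance.
Runoff: C is ranked above B on 15 ballots, B above C on 22.

B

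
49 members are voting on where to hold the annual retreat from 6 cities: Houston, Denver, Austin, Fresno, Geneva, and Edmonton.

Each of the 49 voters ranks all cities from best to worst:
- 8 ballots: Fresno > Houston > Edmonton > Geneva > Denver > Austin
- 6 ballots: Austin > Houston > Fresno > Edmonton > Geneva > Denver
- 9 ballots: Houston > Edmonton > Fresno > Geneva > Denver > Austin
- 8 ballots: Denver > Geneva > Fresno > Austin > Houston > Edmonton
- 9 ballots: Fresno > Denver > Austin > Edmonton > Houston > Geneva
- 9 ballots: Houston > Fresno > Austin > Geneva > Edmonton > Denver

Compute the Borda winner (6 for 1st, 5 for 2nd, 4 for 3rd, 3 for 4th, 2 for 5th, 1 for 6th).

Fresno

Houston: 8×5 + 6×5 + 9×6 + 8×2 + 9×2 + 9×6 = 212
Denver: 8×2 + 6×1 + 9×2 + 8×6 + 9×5 + 9×1 = 142
Austin: 8×1 + 6×6 + 9×1 + 8×3 + 9×4 + 9×4 = 149
Fresno: 8×6 + 6×4 + 9×4 + 8×4 + 9×6 + 9×5 = 239
Geneva: 8×3 + 6×2 + 9×3 + 8×5 + 9×1 + 9×3 = 139
Edmonton: 8×4 + 6×3 + 9×5 + 8×1 + 9×3 + 9×2 = 148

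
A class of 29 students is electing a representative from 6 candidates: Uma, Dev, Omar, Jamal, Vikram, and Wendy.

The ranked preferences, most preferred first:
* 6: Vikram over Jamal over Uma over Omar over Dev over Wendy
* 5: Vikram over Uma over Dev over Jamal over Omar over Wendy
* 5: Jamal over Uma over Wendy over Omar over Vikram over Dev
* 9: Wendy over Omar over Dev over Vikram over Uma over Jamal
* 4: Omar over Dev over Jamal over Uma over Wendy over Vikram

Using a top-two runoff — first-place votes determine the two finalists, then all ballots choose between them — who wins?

Round 1 first-place votes: Uma 0, Dev 0, Omar 4, Jamal 5, Vikram 11, Wendy 9. Vikram and Wendy advance.
Runoff: Vikram is ranked above Wendy on 11 ballots, Wendy above Vikram on 18.

Wendy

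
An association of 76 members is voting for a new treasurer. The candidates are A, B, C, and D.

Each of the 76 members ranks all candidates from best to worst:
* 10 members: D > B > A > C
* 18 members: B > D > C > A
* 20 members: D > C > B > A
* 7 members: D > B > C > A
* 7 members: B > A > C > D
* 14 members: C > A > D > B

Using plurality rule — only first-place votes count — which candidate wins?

First-place votes: A 0, B 25, C 14, D 37.

D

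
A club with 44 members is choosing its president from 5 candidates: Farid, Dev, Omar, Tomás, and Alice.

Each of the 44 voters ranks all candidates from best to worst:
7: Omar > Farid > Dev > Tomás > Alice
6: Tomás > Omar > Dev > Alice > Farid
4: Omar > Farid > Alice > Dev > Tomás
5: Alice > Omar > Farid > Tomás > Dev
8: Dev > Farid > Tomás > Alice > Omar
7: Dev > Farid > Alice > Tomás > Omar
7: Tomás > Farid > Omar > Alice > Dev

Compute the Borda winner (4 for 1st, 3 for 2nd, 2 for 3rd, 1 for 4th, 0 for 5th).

Farid: 7×3 + 6×0 + 4×3 + 5×2 + 8×3 + 7×3 + 7×3 = 109
Dev: 7×2 + 6×2 + 4×1 + 5×0 + 8×4 + 7×4 + 7×0 = 90
Omar: 7×4 + 6×3 + 4×4 + 5×3 + 8×0 + 7×0 + 7×2 = 91
Tomás: 7×1 + 6×4 + 4×0 + 5×1 + 8×2 + 7×1 + 7×4 = 87
Alice: 7×0 + 6×1 + 4×2 + 5×4 + 8×1 + 7×2 + 7×1 = 63

Farid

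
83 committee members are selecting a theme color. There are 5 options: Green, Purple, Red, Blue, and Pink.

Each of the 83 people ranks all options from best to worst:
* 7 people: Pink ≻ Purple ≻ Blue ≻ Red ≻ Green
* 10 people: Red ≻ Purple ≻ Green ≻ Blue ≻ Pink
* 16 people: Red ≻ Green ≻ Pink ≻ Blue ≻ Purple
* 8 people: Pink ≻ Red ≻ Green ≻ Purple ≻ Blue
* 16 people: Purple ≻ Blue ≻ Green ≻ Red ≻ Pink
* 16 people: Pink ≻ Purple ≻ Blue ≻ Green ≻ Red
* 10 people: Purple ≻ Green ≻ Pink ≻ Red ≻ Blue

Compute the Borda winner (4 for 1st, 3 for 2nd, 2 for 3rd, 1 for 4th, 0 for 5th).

Purple

Green: 7×0 + 10×2 + 16×3 + 8×2 + 16×2 + 16×1 + 10×3 = 162
Purple: 7×3 + 10×3 + 16×0 + 8×1 + 16×4 + 16×3 + 10×4 = 211
Red: 7×1 + 10×4 + 16×4 + 8×3 + 16×1 + 16×0 + 10×1 = 161
Blue: 7×2 + 10×1 + 16×1 + 8×0 + 16×3 + 16×2 + 10×0 = 120
Pink: 7×4 + 10×0 + 16×2 + 8×4 + 16×0 + 16×4 + 10×2 = 176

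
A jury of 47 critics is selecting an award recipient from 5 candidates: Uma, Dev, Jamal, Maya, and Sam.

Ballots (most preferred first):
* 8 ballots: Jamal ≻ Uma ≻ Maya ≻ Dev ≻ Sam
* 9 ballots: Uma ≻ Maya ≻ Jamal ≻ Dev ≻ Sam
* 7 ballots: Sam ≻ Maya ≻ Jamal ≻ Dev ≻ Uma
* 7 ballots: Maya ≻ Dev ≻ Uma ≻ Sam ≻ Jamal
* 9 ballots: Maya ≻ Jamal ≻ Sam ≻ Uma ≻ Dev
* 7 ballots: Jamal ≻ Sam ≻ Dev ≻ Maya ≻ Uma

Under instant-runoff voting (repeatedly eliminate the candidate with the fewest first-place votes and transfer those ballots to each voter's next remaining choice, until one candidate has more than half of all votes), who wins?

Maya

Round 1: Uma 9, Dev 0, Jamal 15, Maya 16, Sam 7. Dev eliminated.
Round 2: Uma 9, Jamal 15, Maya 16, Sam 7. Sam eliminated.
Round 3: Uma 9, Jamal 15, Maya 23. Uma eliminated.
Round 4: Jamal 15, Maya 32. Maya has a majority (≥24).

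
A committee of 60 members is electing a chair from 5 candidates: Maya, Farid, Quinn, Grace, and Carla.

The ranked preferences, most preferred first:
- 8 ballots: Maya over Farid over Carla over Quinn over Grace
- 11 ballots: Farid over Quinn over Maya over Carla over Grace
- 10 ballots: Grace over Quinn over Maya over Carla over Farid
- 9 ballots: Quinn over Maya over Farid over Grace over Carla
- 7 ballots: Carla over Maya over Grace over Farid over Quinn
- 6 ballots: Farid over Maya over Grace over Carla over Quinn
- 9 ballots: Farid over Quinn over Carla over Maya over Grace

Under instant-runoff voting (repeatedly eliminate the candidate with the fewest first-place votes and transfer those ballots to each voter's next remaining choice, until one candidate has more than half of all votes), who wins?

Maya

Round 1: Maya 8, Farid 26, Quinn 9, Grace 10, Carla 7. Carla eliminated.
Round 2: Maya 15, Farid 26, Quinn 9, Grace 10. Quinn eliminated.
Round 3: Maya 24, Farid 26, Grace 10. Grace eliminated.
Round 4: Maya 34, Farid 26. Maya has a majority (≥31).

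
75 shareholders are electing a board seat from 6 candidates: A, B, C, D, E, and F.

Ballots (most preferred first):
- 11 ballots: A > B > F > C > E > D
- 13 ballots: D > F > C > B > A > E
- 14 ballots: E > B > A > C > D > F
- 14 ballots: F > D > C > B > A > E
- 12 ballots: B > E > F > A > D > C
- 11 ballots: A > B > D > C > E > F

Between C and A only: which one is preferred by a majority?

C is ranked above A on 27 ballots; A above C on 48.

A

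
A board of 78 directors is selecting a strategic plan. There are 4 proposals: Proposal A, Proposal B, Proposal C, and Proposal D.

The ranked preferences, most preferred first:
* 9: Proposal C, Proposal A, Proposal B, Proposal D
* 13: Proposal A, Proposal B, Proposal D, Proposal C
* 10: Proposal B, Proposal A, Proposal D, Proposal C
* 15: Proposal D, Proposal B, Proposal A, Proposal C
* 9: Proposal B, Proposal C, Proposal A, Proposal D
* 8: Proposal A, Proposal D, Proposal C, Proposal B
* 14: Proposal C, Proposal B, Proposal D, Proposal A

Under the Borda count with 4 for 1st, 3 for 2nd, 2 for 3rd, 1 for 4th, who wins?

Proposal B

Proposal A: 9×3 + 13×4 + 10×3 + 15×2 + 9×2 + 8×4 + 14×1 = 203
Proposal B: 9×2 + 13×3 + 10×4 + 15×3 + 9×4 + 8×1 + 14×3 = 228
Proposal C: 9×4 + 13×1 + 10×1 + 15×1 + 9×3 + 8×2 + 14×4 = 173
Proposal D: 9×1 + 13×2 + 10×2 + 15×4 + 9×1 + 8×3 + 14×2 = 176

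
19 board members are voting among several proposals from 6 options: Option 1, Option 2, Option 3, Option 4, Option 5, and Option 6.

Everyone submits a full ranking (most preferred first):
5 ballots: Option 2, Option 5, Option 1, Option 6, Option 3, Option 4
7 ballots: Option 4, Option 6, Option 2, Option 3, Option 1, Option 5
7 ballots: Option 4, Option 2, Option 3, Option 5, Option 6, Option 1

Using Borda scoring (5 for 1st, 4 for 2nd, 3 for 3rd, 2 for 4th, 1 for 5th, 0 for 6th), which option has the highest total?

Option 1: 5×3 + 7×1 + 7×0 = 22
Option 2: 5×5 + 7×3 + 7×4 = 74
Option 3: 5×1 + 7×2 + 7×3 = 40
Option 4: 5×0 + 7×5 + 7×5 = 70
Option 5: 5×4 + 7×0 + 7×2 = 34
Option 6: 5×2 + 7×4 + 7×1 = 45

Option 2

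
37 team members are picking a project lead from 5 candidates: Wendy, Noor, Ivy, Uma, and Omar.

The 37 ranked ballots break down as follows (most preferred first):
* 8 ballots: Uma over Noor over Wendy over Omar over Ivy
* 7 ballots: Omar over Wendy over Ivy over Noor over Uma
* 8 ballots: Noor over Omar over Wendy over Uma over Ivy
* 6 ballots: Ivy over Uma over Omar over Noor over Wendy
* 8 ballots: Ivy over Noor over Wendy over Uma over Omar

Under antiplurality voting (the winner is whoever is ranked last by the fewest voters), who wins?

Last-place votes: Wendy 6, Noor 0, Ivy 16, Uma 7, Omar 8.

Noor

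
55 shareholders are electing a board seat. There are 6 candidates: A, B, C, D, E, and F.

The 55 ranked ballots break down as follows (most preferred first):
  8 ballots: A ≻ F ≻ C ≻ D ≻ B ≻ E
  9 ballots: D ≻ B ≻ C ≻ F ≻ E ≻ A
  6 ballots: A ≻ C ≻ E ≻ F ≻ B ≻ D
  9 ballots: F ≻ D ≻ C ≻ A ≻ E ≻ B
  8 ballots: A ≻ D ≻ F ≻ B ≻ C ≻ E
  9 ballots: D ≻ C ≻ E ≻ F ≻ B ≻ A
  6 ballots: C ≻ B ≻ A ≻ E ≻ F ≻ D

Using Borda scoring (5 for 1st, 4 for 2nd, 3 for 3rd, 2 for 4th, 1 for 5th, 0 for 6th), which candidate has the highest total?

C

A: 8×5 + 9×0 + 6×5 + 9×2 + 8×5 + 9×0 + 6×3 = 146
B: 8×1 + 9×4 + 6×1 + 9×0 + 8×2 + 9×1 + 6×4 = 99
C: 8×3 + 9×3 + 6×4 + 9×3 + 8×1 + 9×4 + 6×5 = 176
D: 8×2 + 9×5 + 6×0 + 9×4 + 8×4 + 9×5 + 6×0 = 174
E: 8×0 + 9×1 + 6×3 + 9×1 + 8×0 + 9×3 + 6×2 = 75
F: 8×4 + 9×2 + 6×2 + 9×5 + 8×3 + 9×2 + 6×1 = 155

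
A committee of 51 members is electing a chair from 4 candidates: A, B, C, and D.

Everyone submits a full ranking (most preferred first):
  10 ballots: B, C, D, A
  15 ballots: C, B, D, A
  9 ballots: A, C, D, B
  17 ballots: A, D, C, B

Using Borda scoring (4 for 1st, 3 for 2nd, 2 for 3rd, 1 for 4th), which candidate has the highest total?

A: 10×1 + 15×1 + 9×4 + 17×4 = 129
B: 10×4 + 15×3 + 9×1 + 17×1 = 111
C: 10×3 + 15×4 + 9×3 + 17×2 = 151
D: 10×2 + 15×2 + 9×2 + 17×3 = 119

C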